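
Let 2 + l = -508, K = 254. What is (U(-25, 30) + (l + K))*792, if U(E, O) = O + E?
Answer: -198792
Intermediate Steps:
U(E, O) = E + O
l = -510 (l = -2 - 508 = -510)
(U(-25, 30) + (l + K))*792 = ((-25 + 30) + (-510 + 254))*792 = (5 - 256)*792 = -251*792 = -198792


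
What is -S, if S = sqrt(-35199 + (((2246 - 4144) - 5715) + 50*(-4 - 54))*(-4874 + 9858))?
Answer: -I*sqrt(52431991) ≈ -7241.0*I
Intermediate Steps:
S = I*sqrt(52431991) (S = sqrt(-35199 + ((-1898 - 5715) + 50*(-58))*4984) = sqrt(-35199 + (-7613 - 2900)*4984) = sqrt(-35199 - 10513*4984) = sqrt(-35199 - 52396792) = sqrt(-52431991) = I*sqrt(52431991) ≈ 7241.0*I)
-S = -I*sqrt(52431991)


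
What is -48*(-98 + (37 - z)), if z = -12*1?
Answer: 2352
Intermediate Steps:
z = -12
-48*(-98 + (37 - z)) = -48*(-98 + (37 - 1*(-12))) = -48*(-98 + (37 + 12)) = -48*(-98 + 49) = -48*(-49) = 2352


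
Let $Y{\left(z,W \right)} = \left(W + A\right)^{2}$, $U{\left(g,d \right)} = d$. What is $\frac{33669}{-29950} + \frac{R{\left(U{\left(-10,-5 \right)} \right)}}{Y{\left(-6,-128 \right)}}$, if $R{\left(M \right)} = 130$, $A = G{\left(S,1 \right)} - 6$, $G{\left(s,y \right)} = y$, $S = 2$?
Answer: $- \frac{591677441}{529785550} \approx -1.1168$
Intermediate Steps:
$A = -5$ ($A = 1 - 6 = -5$)
$Y{\left(z,W \right)} = \left(-5 + W\right)^{2}$ ($Y{\left(z,W \right)} = \left(W - 5\right)^{2} = \left(-5 + W\right)^{2}$)
$\frac{33669}{-29950} + \frac{R{\left(U{\left(-10,-5 \right)} \right)}}{Y{\left(-6,-128 \right)}} = \frac{33669}{-29950} + \frac{130}{\left(-5 - 128\right)^{2}} = 33669 \left(- \frac{1}{29950}\right) + \frac{130}{\left(-133\right)^{2}} = - \frac{33669}{29950} + \frac{130}{17689} = - \frac{591677441}{529785550}$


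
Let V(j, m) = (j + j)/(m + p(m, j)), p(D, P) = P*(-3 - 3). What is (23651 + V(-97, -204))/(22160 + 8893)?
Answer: 4469942/5869017 ≈ 0.76162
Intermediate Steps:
p(D, P) = -6*P (p(D, P) = P*(-6) = -6*P)
V(j, m) = 2*j/(m - 6*j) (V(j, m) = (j + j)/(m - 6*j) = (2*j)/(m - 6*j) = 2*j/(m - 6*j))
(23651 + V(-97, -204))/(22160 + 8893) = (23651 - 2*(-97)/(-1*(-204) + 6*(-97)))/(22160 + 8893) = (23651 - 2*(-97)/(204 - 582))/31053 = (23651 - 2*(-97)/(-378))*(1/31053) = (23651 - 2*(-97)*(-1/378))*(1/31053) = (23651 - 97/189)*(1/31053) = (4469942/189)*(1/31053) = 4469942/5869017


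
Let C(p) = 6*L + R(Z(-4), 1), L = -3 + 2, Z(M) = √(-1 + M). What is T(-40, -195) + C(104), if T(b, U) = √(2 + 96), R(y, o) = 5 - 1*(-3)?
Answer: 2 + 7*√2 ≈ 11.899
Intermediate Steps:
R(y, o) = 8 (R(y, o) = 5 + 3 = 8)
L = -1
T(b, U) = 7*√2 (T(b, U) = √98 = 7*√2)
C(p) = 2 (C(p) = 6*(-1) + 8 = -6 + 8 = 2)
T(-40, -195) + C(104) = 7*√2 + 2 = 2 + 7*√2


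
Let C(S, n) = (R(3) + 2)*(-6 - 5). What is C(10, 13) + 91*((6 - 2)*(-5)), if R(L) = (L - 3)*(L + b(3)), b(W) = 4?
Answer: -1842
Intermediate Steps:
R(L) = (-3 + L)*(4 + L) (R(L) = (L - 3)*(L + 4) = (-3 + L)*(4 + L))
C(S, n) = -22 (C(S, n) = ((-12 + 3 + 3**2) + 2)*(-6 - 5) = ((-12 + 3 + 9) + 2)*(-11) = (0 + 2)*(-11) = 2*(-11) = -22)
C(10, 13) + 91*((6 - 2)*(-5)) = -22 + 91*((6 - 2)*(-5)) = -22 + 91*(4*(-5)) = -22 + 91*(-20) = -22 - 1820 = -1842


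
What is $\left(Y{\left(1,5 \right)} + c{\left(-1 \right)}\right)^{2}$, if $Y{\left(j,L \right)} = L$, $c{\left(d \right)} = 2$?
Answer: $49$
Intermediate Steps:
$\left(Y{\left(1,5 \right)} + c{\left(-1 \right)}\right)^{2} = \left(5 + 2\right)^{2} = 7^{2} = 49$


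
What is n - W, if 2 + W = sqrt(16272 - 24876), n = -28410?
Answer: -28408 - 6*I*sqrt(239) ≈ -28408.0 - 92.758*I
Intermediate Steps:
W = -2 + 6*I*sqrt(239) (W = -2 + sqrt(16272 - 24876) = -2 + sqrt(-8604) = -2 + 6*I*sqrt(239) ≈ -2.0 + 92.758*I)
n - W = -28410 - (-2 + 6*I*sqrt(239)) = -28410 + (2 - 6*I*sqrt(239)) = -28408 - 6*I*sqrt(239)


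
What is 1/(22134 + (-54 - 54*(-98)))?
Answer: 1/27372 ≈ 3.6534e-5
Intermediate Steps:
1/(22134 + (-54 - 54*(-98))) = 1/(22134 + (-54 + 5292)) = 1/(22134 + 5238) = 1/27372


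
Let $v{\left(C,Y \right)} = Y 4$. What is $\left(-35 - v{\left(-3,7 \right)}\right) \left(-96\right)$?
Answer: $6048$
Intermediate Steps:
$v{\left(C,Y \right)} = 4 Y$
$\left(-35 - v{\left(-3,7 \right)}\right) \left(-96\right) = \left(-35 - 4 \cdot 7\right) \left(-96\right) = \left(-35 - 28\right) \left(-96\right) = \left(-63\right) \left(-96\right) = 6048$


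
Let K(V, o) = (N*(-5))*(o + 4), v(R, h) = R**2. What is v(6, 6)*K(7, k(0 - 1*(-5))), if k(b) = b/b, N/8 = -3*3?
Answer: 64800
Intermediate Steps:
N = -72 (N = 8*(-3*3) = 8*(-9) = -72)
k(b) = 1
K(V, o) = 1440 + 360*o (K(V, o) = (-72*(-5))*(o + 4) = 360*(4 + o) = 1440 + 360*o)
v(6, 6)*K(7, k(0 - 1*(-5))) = 6**2*(1440 + 360*1) = 36*(1440 + 360) = 36*1800 = 64800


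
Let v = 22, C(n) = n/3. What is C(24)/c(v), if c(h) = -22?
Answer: -4/11 ≈ -0.36364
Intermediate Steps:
C(n) = n/3 (C(n) = n*(1/3) = n/3)
C(24)/c(v) = ((1/3)*24)/(-22) = 8*(-1/22) = -4/11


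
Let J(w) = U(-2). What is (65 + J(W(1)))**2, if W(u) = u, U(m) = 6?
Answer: 5041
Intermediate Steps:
J(w) = 6
(65 + J(W(1)))**2 = (65 + 6)**2 = 71**2 = 5041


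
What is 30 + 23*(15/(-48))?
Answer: 365/16 ≈ 22.813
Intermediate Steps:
30 + 23*(15/(-48)) = 30 + 23*(15*(-1/48)) = 30 + 23*(-5/16) = 30 - 115/16 = 365/16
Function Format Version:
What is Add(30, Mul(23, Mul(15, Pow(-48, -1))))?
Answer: Rational(365, 16) ≈ 22.813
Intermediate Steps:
Add(30, Mul(23, Mul(15, Pow(-48, -1)))) = Add(30, Mul(23, Mul(15, Rational(-1, 48)))) = Add(30, Mul(23, Rational(-5, 16))) = Add(30, Rational(-115, 16)) = Rational(365, 16)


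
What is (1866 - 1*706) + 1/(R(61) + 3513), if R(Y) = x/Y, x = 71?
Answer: 248662301/214364 ≈ 1160.0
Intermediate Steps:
R(Y) = 71/Y
(1866 - 1*706) + 1/(R(61) + 3513) = (1866 - 1*706) + 1/(71/61 + 3513) = (1866 - 706) + 1/(71*(1/61) + 3513) = 1160 + 1/(71/61 + 3513) = 1160 + 1/(214364/61) = 1160 + 61/214364 = 248662301/214364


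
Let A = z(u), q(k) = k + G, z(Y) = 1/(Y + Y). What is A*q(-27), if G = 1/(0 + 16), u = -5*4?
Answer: 431/640 ≈ 0.67344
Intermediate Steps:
u = -20
z(Y) = 1/(2*Y)
G = 1/16 ≈ 0.062500
q(k) = 1/16 + k (q(k) = k + 1/16 = 1/16 + k)
A = -1/40 (A = (½)/(-20) = (½)*(-1/20) = -1/40 ≈ -0.025000)
A*q(-27) = -(1/16 - 27)/40 = -1/40*(-431/16) = 431/640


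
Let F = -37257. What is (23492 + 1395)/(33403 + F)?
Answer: -607/94 ≈ -6.4574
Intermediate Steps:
(23492 + 1395)/(33403 + F) = (23492 + 1395)/(33403 - 37257) = 24887/(-3854) = 24887*(-1/3854) = -607/94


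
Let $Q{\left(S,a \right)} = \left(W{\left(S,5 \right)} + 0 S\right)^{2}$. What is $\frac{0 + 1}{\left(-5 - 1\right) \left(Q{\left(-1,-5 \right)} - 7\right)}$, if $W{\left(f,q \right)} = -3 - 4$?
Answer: $- \frac{1}{252} \approx -0.0039683$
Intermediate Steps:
$W{\left(f,q \right)} = -7$ ($W{\left(f,q \right)} = -3 - 4 = -7$)
$Q{\left(S,a \right)} = 49$ ($Q{\left(S,a \right)} = \left(-7 + 0 S\right)^{2} = \left(-7 + 0\right)^{2} = \left(-7\right)^{2} = 49$)
$\frac{0 + 1}{\left(-5 - 1\right) \left(Q{\left(-1,-5 \right)} - 7\right)} = \frac{0 + 1}{\left(-5 - 1\right) \left(49 - 7\right)} = \frac{1}{\left(-6\right) 42} \cdot 1 = \frac{1}{-252} \cdot 1 = \left(- \frac{1}{252}\right) 1 = - \frac{1}{252}$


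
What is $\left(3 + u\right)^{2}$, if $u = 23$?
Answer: $676$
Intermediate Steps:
$\left(3 + u\right)^{2} = \left(3 + 23\right)^{2} = 26^{2} = 676$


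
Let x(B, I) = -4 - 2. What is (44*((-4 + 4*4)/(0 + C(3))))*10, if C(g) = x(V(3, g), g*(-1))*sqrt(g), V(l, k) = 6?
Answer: -880*sqrt(3)/3 ≈ -508.07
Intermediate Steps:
x(B, I) = -6
C(g) = -6*sqrt(g)
(44*((-4 + 4*4)/(0 + C(3))))*10 = (44*((-4 + 4*4)/(0 - 6*sqrt(3))))*10 = (44*((-4 + 16)/((-6*sqrt(3)))))*10 = (44*(12*(-sqrt(3)/18)))*10 = (44*(-2*sqrt(3)/3))*10 = -88*sqrt(3)/3*10 = -880*sqrt(3)/3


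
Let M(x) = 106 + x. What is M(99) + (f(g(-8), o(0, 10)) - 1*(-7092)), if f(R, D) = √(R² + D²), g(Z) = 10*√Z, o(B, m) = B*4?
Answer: 7297 + 20*I*√2 ≈ 7297.0 + 28.284*I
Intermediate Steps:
o(B, m) = 4*B
f(R, D) = √(D² + R²)
M(99) + (f(g(-8), o(0, 10)) - 1*(-7092)) = (106 + 99) + (√((4*0)² + (10*√(-8))²) - 1*(-7092)) = 205 + (√(0² + (10*(2*I*√2))²) + 7092) = 205 + (√(0 + (20*I*√2)²) + 7092) = 205 + (√(0 - 800) + 7092) = 205 + (√(-800) + 7092) = 205 + (20*I*√2 + 7092) = 205 + (7092 + 20*I*√2) = 7297 + 20*I*√2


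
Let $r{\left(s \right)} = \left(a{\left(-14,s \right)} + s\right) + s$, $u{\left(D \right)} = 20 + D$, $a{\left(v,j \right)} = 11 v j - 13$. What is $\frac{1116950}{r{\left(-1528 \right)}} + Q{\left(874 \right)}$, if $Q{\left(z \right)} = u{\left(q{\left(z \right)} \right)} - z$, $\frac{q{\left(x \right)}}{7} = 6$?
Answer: $- \frac{187464366}{232243} \approx -807.19$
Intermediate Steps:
$a{\left(v,j \right)} = -13 + 11 j v$ ($a{\left(v,j \right)} = 11 j v - 13 = -13 + 11 j v$)
$q{\left(x \right)} = 42$ ($q{\left(x \right)} = 7 \cdot 6 = 42$)
$r{\left(s \right)} = -13 - 152 s$ ($r{\left(s \right)} = \left(\left(-13 + 11 s \left(-14\right)\right) + s\right) + s = \left(\left(-13 - 154 s\right) + s\right) + s = \left(-13 - 153 s\right) + s = -13 - 152 s$)
$Q{\left(z \right)} = 62 - z$ ($Q{\left(z \right)} = \left(20 + 42\right) - z = 62 - z$)
$\frac{1116950}{r{\left(-1528 \right)}} + Q{\left(874 \right)} = \frac{1116950}{-13 - -232256} + \left(62 - 874\right) = \frac{1116950}{-13 + 232256} + \left(62 - 874\right) = \frac{1116950}{232243} - 812 = - \frac{187464366}{232243}$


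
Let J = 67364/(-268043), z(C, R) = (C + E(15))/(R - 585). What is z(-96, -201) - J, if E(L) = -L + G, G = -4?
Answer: 83773049/210681798 ≈ 0.39763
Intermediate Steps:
E(L) = -4 - L (E(L) = -L - 4 = -4 - L)
z(C, R) = (-19 + C)/(-585 + R) (z(C, R) = (C + (-4 - 1*15))/(R - 585) = (C + (-4 - 15))/(-585 + R) = (C - 19)/(-585 + R) = (-19 + C)/(-585 + R))
J = -67364/268043 (J = 67364*(-1/268043) = -67364/268043 ≈ -0.25132)
z(-96, -201) - J = (-19 - 96)/(-585 - 201) - 1*(-67364/268043) = -115/(-786) + 67364/268043 = -1/786*(-115) + 67364/268043 = 115/786 + 67364/268043 = 83773049/210681798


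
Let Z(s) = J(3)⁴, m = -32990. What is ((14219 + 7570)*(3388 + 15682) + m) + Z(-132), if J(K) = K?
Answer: 415483321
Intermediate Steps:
Z(s) = 81 (Z(s) = 3⁴ = 81)
((14219 + 7570)*(3388 + 15682) + m) + Z(-132) = ((14219 + 7570)*(3388 + 15682) - 32990) + 81 = (21789*19070 - 32990) + 81 = (415516230 - 32990) + 81 = 415483240 + 81 = 415483321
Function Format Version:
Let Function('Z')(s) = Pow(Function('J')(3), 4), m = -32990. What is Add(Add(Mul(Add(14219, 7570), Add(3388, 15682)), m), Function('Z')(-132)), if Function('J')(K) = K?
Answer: 415483321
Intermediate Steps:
Function('Z')(s) = 81 (Function('Z')(s) = Pow(3, 4) = 81)
Add(Add(Mul(Add(14219, 7570), Add(3388, 15682)), m), Function('Z')(-132)) = Add(Add(Mul(Add(14219, 7570), Add(3388, 15682)), -32990), 81) = Add(Add(Mul(21789, 19070), -32990), 81) = Add(Add(415516230, -32990), 81) = Add(415483240, 81) = 415483321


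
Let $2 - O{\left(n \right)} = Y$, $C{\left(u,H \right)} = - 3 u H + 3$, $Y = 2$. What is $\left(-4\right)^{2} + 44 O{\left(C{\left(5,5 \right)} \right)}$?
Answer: $16$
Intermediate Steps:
$C{\left(u,H \right)} = 3 - 3 H u$ ($C{\left(u,H \right)} = - 3 H u + 3 = 3 - 3 H u$)
$O{\left(n \right)} = 0$ ($O{\left(n \right)} = 2 - 2 = 0$)
$\left(-4\right)^{2} + 44 O{\left(C{\left(5,5 \right)} \right)} = \left(-4\right)^{2} + 44 \cdot 0 = 16 + 0 = 16$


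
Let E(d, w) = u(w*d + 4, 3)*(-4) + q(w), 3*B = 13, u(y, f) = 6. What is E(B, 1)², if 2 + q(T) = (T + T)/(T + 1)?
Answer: 625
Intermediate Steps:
B = 13/3 (B = (⅓)*13 = 13/3 ≈ 4.3333)
q(T) = -2 + 2*T/(1 + T) (q(T) = -2 + (T + T)/(T + 1) = -2 + (2*T)/(1 + T) = -2 + 2*T/(1 + T))
E(d, w) = -24 - 2/(1 + w) (E(d, w) = 6*(-4) - 2/(1 + w) = -24 - 2/(1 + w))
E(B, 1)² = (2*(-13 - 12*1)/(1 + 1))² = (2*(-13 - 12)/2)² = (2*(½)*(-25))² = (-25)² = 625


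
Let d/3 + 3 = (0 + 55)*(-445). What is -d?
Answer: 73434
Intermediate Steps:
d = -73434 (d = -9 + 3*((0 + 55)*(-445)) = -9 + 3*(55*(-445)) = -9 + 3*(-24475) = -9 - 73425 = -73434)
-d = -1*(-73434) = 73434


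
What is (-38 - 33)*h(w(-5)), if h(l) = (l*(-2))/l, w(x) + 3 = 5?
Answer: 142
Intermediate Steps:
w(x) = 2 (w(x) = -3 + 5 = 2)
h(l) = -2 (h(l) = (-2*l)/l = -2)
(-38 - 33)*h(w(-5)) = (-38 - 33)*(-2) = -71*(-2) = 142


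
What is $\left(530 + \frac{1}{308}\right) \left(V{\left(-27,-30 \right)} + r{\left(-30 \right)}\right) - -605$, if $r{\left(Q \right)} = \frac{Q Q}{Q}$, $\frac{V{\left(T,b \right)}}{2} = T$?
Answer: $- \frac{483068}{11} \approx -43915.0$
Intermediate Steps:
$V{\left(T,b \right)} = 2 T$
$r{\left(Q \right)} = Q$ ($r{\left(Q \right)} = \frac{Q^{2}}{Q} = Q$)
$\left(530 + \frac{1}{308}\right) \left(V{\left(-27,-30 \right)} + r{\left(-30 \right)}\right) - -605 = \left(530 + \frac{1}{308}\right) \left(2 \left(-27\right) - 30\right) - -605 = \left(530 + \frac{1}{308}\right) \left(-54 - 30\right) + 605 = \frac{163241}{308} \left(-84\right) + 605 = - \frac{489723}{11} + 605 = - \frac{483068}{11}$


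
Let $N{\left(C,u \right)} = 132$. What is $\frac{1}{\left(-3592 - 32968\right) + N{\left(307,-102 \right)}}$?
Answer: $- \frac{1}{36428} \approx -2.7451 \cdot 10^{-5}$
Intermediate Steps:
$\frac{1}{\left(-3592 - 32968\right) + N{\left(307,-102 \right)}} = \frac{1}{\left(-3592 - 32968\right) + 132} = \frac{1}{-36560 + 132} = \frac{1}{-36428} = - \frac{1}{36428}$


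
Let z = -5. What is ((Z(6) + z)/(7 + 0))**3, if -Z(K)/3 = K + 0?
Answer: -12167/343 ≈ -35.472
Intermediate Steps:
Z(K) = -3*K (Z(K) = -3*(K + 0) = -3*K)
((Z(6) + z)/(7 + 0))**3 = ((-3*6 - 5)/(7 + 0))**3 = ((-18 - 5)/7)**3 = (-23*1/7)**3 = (-23/7)**3 = -12167/343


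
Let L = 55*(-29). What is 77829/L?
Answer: -77829/1595 ≈ -48.796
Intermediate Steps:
L = -1595
77829/L = 77829/(-1595) = 77829*(-1/1595) = -77829/1595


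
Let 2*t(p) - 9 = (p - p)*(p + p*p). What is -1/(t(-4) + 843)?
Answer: -2/1695 ≈ -0.0011799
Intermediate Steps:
t(p) = 9/2 (t(p) = 9/2 + ((p - p)*(p + p*p))/2 = 9/2 + (0*(p + p²))/2 = 9/2 + (½)*0 = 9/2 + 0 = 9/2)
-1/(t(-4) + 843) = -1/(9/2 + 843) = -1/1695/2 = -1*2/1695 = -2/1695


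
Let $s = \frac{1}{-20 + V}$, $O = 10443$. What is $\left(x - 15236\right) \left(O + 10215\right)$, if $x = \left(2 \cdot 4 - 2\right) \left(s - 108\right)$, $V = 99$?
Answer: $- \frac{25922278140}{79} \approx -3.2813 \cdot 10^{8}$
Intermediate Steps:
$s = \frac{1}{79}$ ($s = \frac{1}{-20 + 99} = \frac{1}{79} \approx 0.012658$)
$x = - \frac{51186}{79}$ ($x = \left(2 \cdot 4 - 2\right) \left(\frac{1}{79} - 108\right) = \left(8 - 2\right) \left(- \frac{8531}{79}\right) = 6 \left(- \frac{8531}{79}\right) = - \frac{51186}{79} \approx -647.92$)
$\left(x - 15236\right) \left(O + 10215\right) = \left(- \frac{51186}{79} - 15236\right) \left(10443 + 10215\right) = \left(- \frac{1254830}{79}\right) 20658 = - \frac{25922278140}{79}$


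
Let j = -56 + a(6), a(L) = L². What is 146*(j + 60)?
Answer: 5840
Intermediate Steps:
j = -20 (j = -56 + 6² = -56 + 36 = -20)
146*(j + 60) = 146*(-20 + 60) = 146*40 = 5840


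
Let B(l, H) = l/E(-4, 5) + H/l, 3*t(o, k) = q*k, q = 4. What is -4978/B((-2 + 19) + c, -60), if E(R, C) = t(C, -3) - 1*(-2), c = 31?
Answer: 19912/101 ≈ 197.15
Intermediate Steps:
t(o, k) = 4*k/3 (t(o, k) = (4*k)/3 = 4*k/3)
E(R, C) = -2 (E(R, C) = (4/3)*(-3) - 1*(-2) = -4 + 2 = -2)
B(l, H) = -l/2 + H/l (B(l, H) = l/(-2) + H/l = l*(-½) + H/l = -l/2 + H/l)
-4978/B((-2 + 19) + c, -60) = -4978/(-((-2 + 19) + 31)/2 - 60/((-2 + 19) + 31)) = -4978/(-(17 + 31)/2 - 60/(17 + 31)) = -4978/(-½*48 - 60/48) = -4978/(-24 - 60*1/48) = -4978/(-24 - 5/4) = -4978/(-101/4) = -4978*(-4/101) = 19912/101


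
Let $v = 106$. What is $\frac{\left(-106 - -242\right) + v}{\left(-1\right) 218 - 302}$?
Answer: $- \frac{121}{260} \approx -0.46538$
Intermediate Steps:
$\frac{\left(-106 - -242\right) + v}{\left(-1\right) 218 - 302} = \frac{\left(-106 - -242\right) + 106}{\left(-1\right) 218 - 302} = \frac{\left(-106 + 242\right) + 106}{-218 - 302} = \frac{136 + 106}{-520} = 242 \left(- \frac{1}{520}\right) = - \frac{121}{260}$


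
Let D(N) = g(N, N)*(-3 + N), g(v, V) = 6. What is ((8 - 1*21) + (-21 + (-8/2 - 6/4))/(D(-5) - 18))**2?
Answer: 2765569/17424 ≈ 158.72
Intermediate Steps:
D(N) = -18 + 6*N (D(N) = 6*(-3 + N) = -18 + 6*N)
((8 - 1*21) + (-21 + (-8/2 - 6/4))/(D(-5) - 18))**2 = ((8 - 1*21) + (-21 + (-8/2 - 6/4))/((-18 + 6*(-5)) - 18))**2 = ((8 - 21) + (-21 + (-8*1/2 - 6*1/4))/((-18 - 30) - 18))**2 = (-13 + (-21 + (-4 - 3/2))/(-48 - 18))**2 = (-13 + (-21 - 11/2)/(-66))**2 = (-13 - 53/2*(-1/66))**2 = (-13 + 53/132)**2 = (-1663/132)**2 = 2765569/17424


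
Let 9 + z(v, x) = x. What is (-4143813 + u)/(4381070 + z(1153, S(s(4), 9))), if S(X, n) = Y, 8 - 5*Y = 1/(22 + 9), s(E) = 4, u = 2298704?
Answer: -285991895/679064702 ≈ -0.42116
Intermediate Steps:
Y = 247/155 (Y = 8/5 - 1/(5*(22 + 9)) = 8/5 - ⅕/31 = 8/5 - ⅕*1/31 = 8/5 - 1/155 = 247/155 ≈ 1.5935)
S(X, n) = 247/155
z(v, x) = -9 + x
(-4143813 + u)/(4381070 + z(1153, S(s(4), 9))) = (-4143813 + 2298704)/(4381070 + (-9 + 247/155)) = -1845109/(4381070 - 1148/155) = -1845109/679064702/155 = -1845109*155/679064702 = -285991895/679064702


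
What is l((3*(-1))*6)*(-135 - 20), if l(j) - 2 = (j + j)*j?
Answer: -100750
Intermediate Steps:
l(j) = 2 + 2*j² (l(j) = 2 + (j + j)*j = 2 + (2*j)*j = 2 + 2*j²)
l((3*(-1))*6)*(-135 - 20) = (2 + 2*((3*(-1))*6)²)*(-135 - 20) = (2 + 2*(-3*6)²)*(-155) = (2 + 2*(-18)²)*(-155) = (2 + 2*324)*(-155) = (2 + 648)*(-155) = 650*(-155) = -100750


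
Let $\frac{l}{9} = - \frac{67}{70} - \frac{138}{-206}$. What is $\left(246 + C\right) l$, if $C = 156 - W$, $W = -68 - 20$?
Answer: $- \frac{130473}{103} \approx -1266.7$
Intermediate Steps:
$W = -88$ ($W = -68 - 20 = -88$)
$l = - \frac{18639}{7210}$ ($l = 9 \left(- \frac{67}{70} - \frac{138}{-206}\right) = 9 \left(\left(-67\right) \frac{1}{70} - - \frac{69}{103}\right) = 9 \left(- \frac{67}{70} + \frac{69}{103}\right) = 9 \left(- \frac{2071}{7210}\right) = - \frac{18639}{7210} \approx -2.5852$)
$C = 244$ ($C = 156 - -88 = 156 + 88 = 244$)
$\left(246 + C\right) l = \left(246 + 244\right) \left(- \frac{18639}{7210}\right) = 490 \left(- \frac{18639}{7210}\right) = - \frac{130473}{103}$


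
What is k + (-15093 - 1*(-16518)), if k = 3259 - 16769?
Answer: -12085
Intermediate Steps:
k = -13510
k + (-15093 - 1*(-16518)) = -13510 + (-15093 - 1*(-16518)) = -13510 + (-15093 + 16518) = -13510 + 1425 = -12085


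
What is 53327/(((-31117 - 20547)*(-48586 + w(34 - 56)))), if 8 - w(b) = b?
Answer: 53327/2508597184 ≈ 2.1258e-5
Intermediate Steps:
w(b) = 8 - b
53327/(((-31117 - 20547)*(-48586 + w(34 - 56)))) = 53327/(((-31117 - 20547)*(-48586 + (8 - (34 - 56))))) = 53327/((-51664*(-48586 + (8 - 1*(-22))))) = 53327/((-51664*(-48586 + (8 + 22)))) = 53327/((-51664*(-48586 + 30))) = 53327/((-51664*(-48556))) = 53327/2508597184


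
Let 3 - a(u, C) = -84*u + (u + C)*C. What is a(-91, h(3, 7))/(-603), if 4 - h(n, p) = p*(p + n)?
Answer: 6001/201 ≈ 29.856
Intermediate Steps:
h(n, p) = 4 - p*(n + p) (h(n, p) = 4 - p*(p + n) = 4 - p*(n + p))
a(u, C) = 3 + 84*u - C*(C + u) (a(u, C) = 3 - (-84*u + (u + C)*C) = 3 - (-84*u + (C + u)*C) = 3 - (-84*u + C*(C + u)) = 3 + (84*u - C*(C + u)) = 3 + 84*u - C*(C + u))
a(-91, h(3, 7))/(-603) = (3 - (4 - 1*7² - 1*3*7)² + 84*(-91) - 1*(4 - 1*7² - 1*3*7)*(-91))/(-603) = (3 - (4 - 1*49 - 21)² - 7644 - 1*(4 - 1*49 - 21)*(-91))*(-1/603) = (3 - (4 - 49 - 21)² - 7644 - 1*(4 - 49 - 21)*(-91))*(-1/603) = (3 - 1*(-66)² - 7644 - 1*(-66)*(-91))*(-1/603) = (3 - 1*4356 - 7644 - 6006)*(-1/603) = (3 - 4356 - 7644 - 6006)*(-1/603) = -18003*(-1/603) = 6001/201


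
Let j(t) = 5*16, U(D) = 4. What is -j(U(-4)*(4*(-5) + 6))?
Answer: -80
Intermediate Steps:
j(t) = 80
-j(U(-4)*(4*(-5) + 6)) = -1*80 = -80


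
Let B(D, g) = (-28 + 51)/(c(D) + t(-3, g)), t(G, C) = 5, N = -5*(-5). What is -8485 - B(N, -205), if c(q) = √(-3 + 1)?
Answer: (-8485*√2 + 42448*I)/(√2 - 5*I) ≈ -8489.3 + 1.2047*I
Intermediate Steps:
N = 25
c(q) = I*√2 (c(q) = √(-2) = I*√2)
B(D, g) = 23/(5 + I*√2) (B(D, g) = (-28 + 51)/(I*√2 + 5) = 23/(5 + I*√2))
-8485 - B(N, -205) = -8485 - (115/27 - 23*I*√2/27) = -8485 + (-115/27 + 23*I*√2/27) = -229210/27 + 23*I*√2/27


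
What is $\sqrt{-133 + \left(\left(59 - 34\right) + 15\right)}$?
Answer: $i \sqrt{93} \approx 9.6436 i$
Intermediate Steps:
$\sqrt{-133 + \left(\left(59 - 34\right) + 15\right)} = \sqrt{-133 + \left(25 + 15\right)} = \sqrt{-133 + 40} = \sqrt{-93} = i \sqrt{93}$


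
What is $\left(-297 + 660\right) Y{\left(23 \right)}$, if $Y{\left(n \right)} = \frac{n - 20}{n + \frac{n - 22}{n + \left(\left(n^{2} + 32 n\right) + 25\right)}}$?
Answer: $\frac{1429857}{30200} \approx 47.346$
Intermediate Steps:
$Y{\left(n \right)} = \frac{-20 + n}{n + \frac{-22 + n}{25 + n^{2} + 33 n}}$ ($Y{\left(n \right)} = \frac{-20 + n}{n + \frac{-22 + n}{n + \left(25 + n^{2} + 32 n\right)}} = \frac{-20 + n}{n + \frac{-22 + n}{25 + n^{2} + 33 n}}$)
$\left(-297 + 660\right) Y{\left(23 \right)} = \left(-297 + 660\right) \frac{-500 + 23^{3} - 14605 + 13 \cdot 23^{2}}{-22 + 23^{3} + 26 \cdot 23 + 33 \cdot 23^{2}} = 363 \frac{-500 + 12167 - 14605 + 13 \cdot 529}{-22 + 12167 + 598 + 33 \cdot 529} = 363 \frac{-500 + 12167 - 14605 + 6877}{-22 + 12167 + 598 + 17457} = 363 \cdot \frac{1}{30200} \cdot 3939 = 363 \cdot \frac{3939}{30200} = \frac{1429857}{30200}$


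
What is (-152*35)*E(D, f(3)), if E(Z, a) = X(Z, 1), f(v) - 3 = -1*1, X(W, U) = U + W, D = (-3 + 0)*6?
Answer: 90440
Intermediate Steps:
D = -18 (D = -3*6 = -18)
f(v) = 2 (f(v) = 3 - 1*1 = 3 - 1 = 2)
E(Z, a) = 1 + Z
(-152*35)*E(D, f(3)) = (-152*35)*(1 - 18) = -5320*(-17) = 90440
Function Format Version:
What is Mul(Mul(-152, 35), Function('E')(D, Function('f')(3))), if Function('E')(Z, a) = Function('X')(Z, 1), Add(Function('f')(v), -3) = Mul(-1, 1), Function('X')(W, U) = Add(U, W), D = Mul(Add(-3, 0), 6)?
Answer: 90440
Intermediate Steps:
D = -18 (D = Mul(-3, 6) = -18)
Function('f')(v) = 2 (Function('f')(v) = Add(3, Mul(-1, 1)) = Add(3, -1) = 2)
Function('E')(Z, a) = Add(1, Z)
Mul(Mul(-152, 35), Function('E')(D, Function('f')(3))) = Mul(Mul(-152, 35), Add(1, -18)) = Mul(-5320, -17) = 90440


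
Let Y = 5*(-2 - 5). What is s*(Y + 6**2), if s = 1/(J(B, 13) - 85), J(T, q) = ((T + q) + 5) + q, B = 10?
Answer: -1/44 ≈ -0.022727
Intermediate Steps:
J(T, q) = 5 + T + 2*q (J(T, q) = (5 + T + q) + q = 5 + T + 2*q)
Y = -35 (Y = 5*(-7) = -35)
s = -1/44 (s = 1/((5 + 10 + 2*13) - 85) = 1/((5 + 10 + 26) - 85) = 1/(41 - 85) = 1/(-44) = -1/44 ≈ -0.022727)
s*(Y + 6**2) = -(-35 + 6**2)/44 = -(-35 + 36)/44 = -1/44*1 = -1/44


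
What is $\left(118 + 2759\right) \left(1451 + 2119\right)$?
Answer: $10270890$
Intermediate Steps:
$\left(118 + 2759\right) \left(1451 + 2119\right) = 2877 \cdot 3570 = 10270890$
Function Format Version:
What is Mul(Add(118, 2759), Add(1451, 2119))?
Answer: 10270890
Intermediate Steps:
Mul(Add(118, 2759), Add(1451, 2119)) = Mul(2877, 3570) = 10270890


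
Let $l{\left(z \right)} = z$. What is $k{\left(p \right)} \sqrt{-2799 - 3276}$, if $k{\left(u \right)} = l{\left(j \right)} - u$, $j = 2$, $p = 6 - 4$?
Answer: $0$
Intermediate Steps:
$p = 2$
$k{\left(u \right)} = 2 - u$
$k{\left(p \right)} \sqrt{-2799 - 3276} = \left(2 - 2\right) \sqrt{-2799 - 3276} = \left(2 - 2\right) \sqrt{-6075} = 0 \cdot 45 i \sqrt{3} = 0$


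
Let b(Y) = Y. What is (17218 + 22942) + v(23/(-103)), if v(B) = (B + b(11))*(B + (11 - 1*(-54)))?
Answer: 433463360/10609 ≈ 40858.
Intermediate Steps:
v(B) = (11 + B)*(65 + B) (v(B) = (B + 11)*(B + (11 - 1*(-54))) = (11 + B)*(B + (11 + 54)) = (11 + B)*(B + 65) = (11 + B)*(65 + B))
(17218 + 22942) + v(23/(-103)) = (17218 + 22942) + (715 + (23/(-103))² + 76*(23/(-103))) = 40160 + (715 + (23*(-1/103))² + 76*(23*(-1/103))) = 40160 + (715 + (-23/103)² + 76*(-23/103)) = 40160 + (715 + 529/10609 - 1748/103) = 40160 + 7405920/10609 = 433463360/10609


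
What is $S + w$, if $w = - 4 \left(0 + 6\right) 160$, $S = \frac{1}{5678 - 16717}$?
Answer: $- \frac{42389761}{11039} \approx -3840.0$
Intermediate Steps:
$S = - \frac{1}{11039}$ ($S = \frac{1}{-11039} = - \frac{1}{11039} \approx -9.0588 \cdot 10^{-5}$)
$w = -3840$ ($w = \left(-4\right) 6 \cdot 160 = \left(-24\right) 160 = -3840$)
$S + w = - \frac{1}{11039} - 3840 = - \frac{42389761}{11039}$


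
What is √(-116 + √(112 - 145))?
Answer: √(-116 + I*√33) ≈ 0.2666 + 10.774*I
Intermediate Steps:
√(-116 + √(112 - 145)) = √(-116 + √(-33)) = √(-116 + I*√33)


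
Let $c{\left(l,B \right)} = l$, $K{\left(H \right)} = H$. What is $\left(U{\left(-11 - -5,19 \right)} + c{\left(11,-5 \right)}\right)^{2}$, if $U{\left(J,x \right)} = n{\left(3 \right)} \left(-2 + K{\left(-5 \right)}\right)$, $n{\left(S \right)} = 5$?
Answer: $576$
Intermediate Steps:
$U{\left(J,x \right)} = -35$ ($U{\left(J,x \right)} = 5 \left(-2 - 5\right) = 5 \left(-7\right) = -35$)
$\left(U{\left(-11 - -5,19 \right)} + c{\left(11,-5 \right)}\right)^{2} = \left(-35 + 11\right)^{2} = \left(-24\right)^{2} = 576$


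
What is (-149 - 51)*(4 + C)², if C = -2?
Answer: -800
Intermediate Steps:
(-149 - 51)*(4 + C)² = (-149 - 51)*(4 - 2)² = -200*2² = -200*4 = -800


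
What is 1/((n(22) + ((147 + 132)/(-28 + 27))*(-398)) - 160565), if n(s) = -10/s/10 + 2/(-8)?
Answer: -44/2179025 ≈ -2.0193e-5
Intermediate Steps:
n(s) = -¼ - 1/s (n(s) = -10/s*(⅒) + 2*(-⅛) = -1/s - ¼ = -¼ - 1/s)
1/((n(22) + ((147 + 132)/(-28 + 27))*(-398)) - 160565) = 1/(((¼)*(-4 - 1*22)/22 + ((147 + 132)/(-28 + 27))*(-398)) - 160565) = 1/(((¼)*(1/22)*(-4 - 22) + (279/(-1))*(-398)) - 160565) = 1/(((¼)*(1/22)*(-26) + (279*(-1))*(-398)) - 160565) = 1/((-13/44 - 279*(-398)) - 160565) = 1/((-13/44 + 111042) - 160565) = 1/(4885835/44 - 160565) = 1/(-2179025/44) = -44/2179025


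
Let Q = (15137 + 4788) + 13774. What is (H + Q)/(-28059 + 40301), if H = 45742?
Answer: 79441/12242 ≈ 6.4892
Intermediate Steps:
Q = 33699 (Q = 19925 + 13774 = 33699)
(H + Q)/(-28059 + 40301) = (45742 + 33699)/(-28059 + 40301) = 79441/12242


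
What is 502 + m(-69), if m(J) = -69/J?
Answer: 503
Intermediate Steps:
502 + m(-69) = 502 - 69/(-69) = 502 - 69*(-1/69) = 502 + 1 = 503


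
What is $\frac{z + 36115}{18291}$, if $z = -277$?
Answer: $\frac{11946}{6097} \approx 1.9593$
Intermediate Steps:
$\frac{z + 36115}{18291} = \frac{-277 + 36115}{18291} = 35838 \cdot \frac{1}{18291} = \frac{11946}{6097}$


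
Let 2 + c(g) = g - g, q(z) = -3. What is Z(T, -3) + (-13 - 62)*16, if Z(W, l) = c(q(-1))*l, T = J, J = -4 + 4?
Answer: -1194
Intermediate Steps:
J = 0
T = 0
c(g) = -2 (c(g) = -2 + (g - g) = -2 + 0 = -2)
Z(W, l) = -2*l
Z(T, -3) + (-13 - 62)*16 = -2*(-3) + (-13 - 62)*16 = 6 - 75*16 = 6 - 1200 = -1194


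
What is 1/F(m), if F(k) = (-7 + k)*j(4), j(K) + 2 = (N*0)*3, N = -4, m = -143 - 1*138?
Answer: 1/576 ≈ 0.0017361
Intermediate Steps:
m = -281 (m = -143 - 138 = -281)
j(K) = -2 (j(K) = -2 - 4*0*3 = -2 + 0*3 = -2 + 0 = -2)
F(k) = 14 - 2*k (F(k) = (-7 + k)*(-2) = 14 - 2*k)
1/F(m) = 1/(14 - 2*(-281)) = 1/(14 + 562) = 1/576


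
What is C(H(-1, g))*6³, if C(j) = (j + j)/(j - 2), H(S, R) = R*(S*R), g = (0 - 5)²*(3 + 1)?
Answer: 720000/1667 ≈ 431.91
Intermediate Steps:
g = 100 (g = (-5)²*4 = 25*4 = 100)
H(S, R) = S*R² (H(S, R) = R*(R*S) = S*R²)
C(j) = 2*j/(-2 + j) (C(j) = (2*j)/(-2 + j) = 2*j/(-2 + j))
C(H(-1, g))*6³ = (2*(-1*100²)/(-2 - 1*100²))*6³ = (2*(-1*10000)/(-2 - 1*10000))*216 = (2*(-10000)/(-2 - 10000))*216 = (2*(-10000)/(-10002))*216 = (2*(-10000)*(-1/10002))*216 = (10000/5001)*216 = 720000/1667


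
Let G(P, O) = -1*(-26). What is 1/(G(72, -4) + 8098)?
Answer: 1/8124 ≈ 0.00012309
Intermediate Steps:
G(P, O) = 26
1/(G(72, -4) + 8098) = 1/(26 + 8098) = 1/8124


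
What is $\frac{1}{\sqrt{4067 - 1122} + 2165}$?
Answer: $\frac{433}{936856} - \frac{\sqrt{2945}}{4684280} \approx 0.0004506$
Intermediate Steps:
$\frac{1}{\sqrt{4067 - 1122} + 2165} = \frac{1}{\sqrt{2945} + 2165} = \frac{1}{2165 + \sqrt{2945}}$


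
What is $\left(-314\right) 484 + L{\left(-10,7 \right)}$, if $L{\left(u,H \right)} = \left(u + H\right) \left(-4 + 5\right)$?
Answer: $-151979$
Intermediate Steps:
$L{\left(u,H \right)} = H + u$ ($L{\left(u,H \right)} = \left(H + u\right) 1 = H + u$)
$\left(-314\right) 484 + L{\left(-10,7 \right)} = \left(-314\right) 484 + \left(7 - 10\right) = -151976 - 3 = -151979$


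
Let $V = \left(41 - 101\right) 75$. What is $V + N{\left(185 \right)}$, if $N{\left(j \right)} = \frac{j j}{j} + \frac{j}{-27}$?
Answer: $- \frac{116690}{27} \approx -4321.9$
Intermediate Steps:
$N{\left(j \right)} = \frac{26 j}{27}$ ($N{\left(j \right)} = \frac{j^{2}}{j} + j \left(- \frac{1}{27}\right) = j - \frac{j}{27} = \frac{26 j}{27}$)
$V = -4500$ ($V = \left(-60\right) 75 = -4500$)
$V + N{\left(185 \right)} = -4500 + \frac{26}{27} \cdot 185 = -4500 + \frac{4810}{27} = - \frac{116690}{27}$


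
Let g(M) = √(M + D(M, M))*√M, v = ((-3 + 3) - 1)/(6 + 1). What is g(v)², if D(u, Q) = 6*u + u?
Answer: 8/49 ≈ 0.16327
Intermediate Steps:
v = -⅐ (v = (0 - 1)/7 = -1*⅐ = -⅐ ≈ -0.14286)
D(u, Q) = 7*u
g(M) = 2*M*√2 (g(M) = √(M + 7*M)*√M = √(8*M)*√M = (2*√2*√M)*√M = 2*M*√2)
g(v)² = (2*(-⅐)*√2)² = (-2*√2/7)² = 8/49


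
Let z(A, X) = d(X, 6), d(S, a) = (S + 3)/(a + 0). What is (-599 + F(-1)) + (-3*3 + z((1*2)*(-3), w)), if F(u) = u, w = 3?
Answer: -608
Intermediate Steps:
d(S, a) = (3 + S)/a
z(A, X) = ½ + X/6 (z(A, X) = (3 + X)/6 = ½ + X/6)
(-599 + F(-1)) + (-3*3 + z((1*2)*(-3), w)) = (-599 - 1) + (-3*3 + (½ + (⅙)*3)) = -600 + (-9 + (½ + ½)) = -600 + (-9 + 1) = -600 - 8 = -608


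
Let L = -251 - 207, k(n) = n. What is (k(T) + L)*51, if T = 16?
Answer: -22542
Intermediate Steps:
L = -458
(k(T) + L)*51 = (16 - 458)*51 = -442*51 = -22542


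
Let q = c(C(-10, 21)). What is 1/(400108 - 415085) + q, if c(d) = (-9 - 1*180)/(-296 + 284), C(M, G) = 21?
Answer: 943547/59908 ≈ 15.750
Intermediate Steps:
c(d) = 63/4 (c(d) = (-9 - 180)/(-12) = -189*(-1/12) = 63/4)
q = 63/4 ≈ 15.750
1/(400108 - 415085) + q = 1/(400108 - 415085) + 63/4 = 1/(-14977) + 63/4 = -1/14977 + 63/4 = 943547/59908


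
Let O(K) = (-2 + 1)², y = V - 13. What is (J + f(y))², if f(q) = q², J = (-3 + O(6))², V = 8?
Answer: 841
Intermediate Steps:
y = -5 (y = 8 - 13 = -5)
O(K) = 1 (O(K) = (-1)² = 1)
J = 4 (J = (-3 + 1)² = (-2)² = 4)
(J + f(y))² = (4 + (-5)²)² = (4 + 25)² = 29² = 841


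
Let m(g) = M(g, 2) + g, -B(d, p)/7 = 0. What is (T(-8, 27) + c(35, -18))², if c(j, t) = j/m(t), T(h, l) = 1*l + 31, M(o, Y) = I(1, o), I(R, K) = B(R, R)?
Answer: 1018081/324 ≈ 3142.2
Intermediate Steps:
B(d, p) = 0 (B(d, p) = -7*0 = 0)
I(R, K) = 0
M(o, Y) = 0
T(h, l) = 31 + l (T(h, l) = l + 31 = 31 + l)
m(g) = g (m(g) = 0 + g = g)
c(j, t) = j/t
(T(-8, 27) + c(35, -18))² = ((31 + 27) + 35/(-18))² = (58 + 35*(-1/18))² = (58 - 35/18)² = (1009/18)² = 1018081/324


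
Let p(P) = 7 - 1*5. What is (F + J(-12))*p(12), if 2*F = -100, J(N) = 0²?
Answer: -100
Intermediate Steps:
J(N) = 0
F = -50 (F = (½)*(-100) = -50)
p(P) = 2 (p(P) = 7 - 5 = 2)
(F + J(-12))*p(12) = (-50 + 0)*2 = -50*2 = -100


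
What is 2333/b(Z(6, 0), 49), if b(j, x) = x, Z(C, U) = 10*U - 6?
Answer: 2333/49 ≈ 47.612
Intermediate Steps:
Z(C, U) = -6 + 10*U
2333/b(Z(6, 0), 49) = 2333/49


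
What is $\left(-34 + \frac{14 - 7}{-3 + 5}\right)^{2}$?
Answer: $\frac{3721}{4} \approx 930.25$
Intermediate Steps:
$\left(-34 + \frac{14 - 7}{-3 + 5}\right)^{2} = \left(-34 + \frac{7}{2}\right)^{2} = \left(- \frac{61}{2}\right)^{2} = \frac{3721}{4}$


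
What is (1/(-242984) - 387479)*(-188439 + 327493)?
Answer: -6546050297249599/121492 ≈ -5.3880e+10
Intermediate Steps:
(1/(-242984) - 387479)*(-188439 + 327493) = (-1/242984 - 387479)*139054 = -94151197337/242984*139054 = -6546050297249599/121492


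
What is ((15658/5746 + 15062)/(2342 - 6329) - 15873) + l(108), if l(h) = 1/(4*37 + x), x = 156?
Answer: -6142925250429/386912656 ≈ -15877.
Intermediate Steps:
l(h) = 1/304 (l(h) = 1/(4*37 + 156) = 1/(148 + 156) = 1/304)
((15658/5746 + 15062)/(2342 - 6329) - 15873) + l(108) = ((15658/5746 + 15062)/(2342 - 6329) - 15873) + 1/304 = ((15658*(1/5746) + 15062)/(-3987) - 15873) + 1/304 = ((7829/2873 + 15062)*(-1/3987) - 15873) + 1/304 = ((43280955/2873)*(-1/3987) - 15873) + 1/304 = (-4808995/1272739 - 15873) + 1/304 = -20206995142/1272739 + 1/304 = -6142925250429/386912656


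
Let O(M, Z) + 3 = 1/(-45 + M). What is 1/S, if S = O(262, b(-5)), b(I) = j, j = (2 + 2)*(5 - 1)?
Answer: -217/650 ≈ -0.33385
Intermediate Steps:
j = 16 (j = 4*4 = 16)
b(I) = 16
O(M, Z) = -3 + 1/(-45 + M)
S = -650/217 (S = (136 - 3*262)/(-45 + 262) = (136 - 786)/217 = (1/217)*(-650) = -650/217 ≈ -2.9954)
1/S = 1/(-650/217) = -217/650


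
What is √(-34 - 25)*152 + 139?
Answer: 139 + 152*I*√59 ≈ 139.0 + 1167.5*I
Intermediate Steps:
√(-34 - 25)*152 + 139 = √(-59)*152 + 139 = (I*√59)*152 + 139 = 152*I*√59 + 139 = 139 + 152*I*√59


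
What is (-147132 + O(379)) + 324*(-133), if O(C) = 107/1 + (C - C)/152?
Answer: -190117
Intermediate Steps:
O(C) = 107 (O(C) = 107*1 + 0*(1/152) = 107 + 0 = 107)
(-147132 + O(379)) + 324*(-133) = (-147132 + 107) + 324*(-133) = -147025 - 43092 = -190117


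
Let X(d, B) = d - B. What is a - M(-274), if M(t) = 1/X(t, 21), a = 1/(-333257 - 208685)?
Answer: 541647/159872890 ≈ 0.0033880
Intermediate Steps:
a = -1/541942 (a = 1/(-541942) = -1/541942 ≈ -1.8452e-6)
M(t) = 1/(-21 + t) (M(t) = 1/(t - 1*21) = 1/(t - 21) = 1/(-21 + t))
a - M(-274) = -1/541942 - 1/(-21 - 274) = -1/541942 - 1/(-295) = -1/541942 - 1*(-1/295) = -1/541942 + 1/295 = 541647/159872890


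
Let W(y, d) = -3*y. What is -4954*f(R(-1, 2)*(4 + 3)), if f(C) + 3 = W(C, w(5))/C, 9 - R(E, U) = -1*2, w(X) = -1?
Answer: 29724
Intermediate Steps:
R(E, U) = 11 (R(E, U) = 9 - (-1)*2 = 9 - 1*(-2) = 9 + 2 = 11)
f(C) = -6 (f(C) = -3 + (-3*C)/C = -3 - 3 = -6)
-4954*f(R(-1, 2)*(4 + 3)) = -4954*(-6) = 29724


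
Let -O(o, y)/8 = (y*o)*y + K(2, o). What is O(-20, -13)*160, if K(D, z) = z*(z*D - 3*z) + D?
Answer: 4835840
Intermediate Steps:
K(D, z) = D + z*(-3*z + D*z) (K(D, z) = z*(D*z - 3*z) + D = z*(-3*z + D*z) + D = D + z*(-3*z + D*z))
O(o, y) = -16 + 8*o² - 8*o*y² (O(o, y) = -8*((y*o)*y + (2 - 3*o² + 2*o²)) = -8*((o*y)*y + (2 - o²)) = -8*(o*y² + (2 - o²)) = -8*(2 - o² + o*y²) = -16 + 8*o² - 8*o*y²)
O(-20, -13)*160 = (-16 + 8*(-20)² - 8*(-20)*(-13)²)*160 = (-16 + 8*400 - 8*(-20)*169)*160 = (-16 + 3200 + 27040)*160 = 30224*160 = 4835840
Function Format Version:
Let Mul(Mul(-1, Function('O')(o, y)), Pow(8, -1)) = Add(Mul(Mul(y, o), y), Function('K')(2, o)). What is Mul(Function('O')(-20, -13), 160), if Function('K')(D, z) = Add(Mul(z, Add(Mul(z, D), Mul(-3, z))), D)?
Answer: 4835840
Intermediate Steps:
Function('K')(D, z) = Add(D, Mul(z, Add(Mul(-3, z), Mul(D, z)))) (Function('K')(D, z) = Add(Mul(z, Add(Mul(D, z), Mul(-3, z))), D) = Add(Mul(z, Add(Mul(-3, z), Mul(D, z))), D) = Add(D, Mul(z, Add(Mul(-3, z), Mul(D, z)))))
Function('O')(o, y) = Add(-16, Mul(8, Pow(o, 2)), Mul(-8, o, Pow(y, 2))) (Function('O')(o, y) = Mul(-8, Add(Mul(Mul(y, o), y), Add(2, Mul(-3, Pow(o, 2)), Mul(2, Pow(o, 2))))) = Mul(-8, Add(Mul(Mul(o, y), y), Add(2, Mul(-1, Pow(o, 2))))) = Mul(-8, Add(Mul(o, Pow(y, 2)), Add(2, Mul(-1, Pow(o, 2))))) = Mul(-8, Add(2, Mul(-1, Pow(o, 2)), Mul(o, Pow(y, 2)))) = Add(-16, Mul(8, Pow(o, 2)), Mul(-8, o, Pow(y, 2))))
Mul(Function('O')(-20, -13), 160) = Mul(Add(-16, Mul(8, Pow(-20, 2)), Mul(-8, -20, Pow(-13, 2))), 160) = Mul(Add(-16, Mul(8, 400), Mul(-8, -20, 169)), 160) = Mul(Add(-16, 3200, 27040), 160) = Mul(30224, 160) = 4835840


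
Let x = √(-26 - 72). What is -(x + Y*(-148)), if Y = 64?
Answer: 9472 - 7*I*√2 ≈ 9472.0 - 9.8995*I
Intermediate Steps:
x = 7*I*√2 (x = √(-98) = 7*I*√2 ≈ 9.8995*I)
-(x + Y*(-148)) = -(7*I*√2 + 64*(-148)) = -(7*I*√2 - 9472) = -(-9472 + 7*I*√2) = 9472 - 7*I*√2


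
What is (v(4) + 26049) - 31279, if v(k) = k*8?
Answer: -5198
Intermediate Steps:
v(k) = 8*k
(v(4) + 26049) - 31279 = (8*4 + 26049) - 31279 = (32 + 26049) - 31279 = 26081 - 31279 = -5198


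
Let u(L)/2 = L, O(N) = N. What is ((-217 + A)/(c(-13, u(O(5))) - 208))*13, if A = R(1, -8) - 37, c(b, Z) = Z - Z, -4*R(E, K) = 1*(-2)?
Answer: 507/32 ≈ 15.844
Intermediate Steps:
R(E, K) = 1/2 (R(E, K) = -(-2)/4 = -1/4*(-2) = 1/2)
u(L) = 2*L
c(b, Z) = 0
A = -73/2 (A = 1/2 - 37 = -73/2 ≈ -36.500)
((-217 + A)/(c(-13, u(O(5))) - 208))*13 = ((-217 - 73/2)/(0 - 208))*13 = -507/2/(-208)*13 = -507/2*(-1/208)*13 = (39/32)*13 = 507/32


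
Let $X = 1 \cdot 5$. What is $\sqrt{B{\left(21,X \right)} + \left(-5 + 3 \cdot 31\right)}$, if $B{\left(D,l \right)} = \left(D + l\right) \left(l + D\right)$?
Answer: $2 \sqrt{191} \approx 27.641$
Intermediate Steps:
$X = 5$
$B{\left(D,l \right)} = \left(D + l\right)^{2}$ ($B{\left(D,l \right)} = \left(D + l\right) \left(D + l\right) = \left(D + l\right)^{2}$)
$\sqrt{B{\left(21,X \right)} + \left(-5 + 3 \cdot 31\right)} = \sqrt{\left(21 + 5\right)^{2} + \left(-5 + 3 \cdot 31\right)} = \sqrt{26^{2} + \left(-5 + 93\right)} = \sqrt{676 + 88} = \sqrt{764} = 2 \sqrt{191}$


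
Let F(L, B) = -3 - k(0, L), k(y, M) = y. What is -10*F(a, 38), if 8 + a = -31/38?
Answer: 30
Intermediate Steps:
a = -335/38 (a = -8 - 31/38 = -335/38 ≈ -8.8158)
F(L, B) = -3 (F(L, B) = -3 - 1*0 = -3 + 0 = -3)
-10*F(a, 38) = -10*(-3) = 30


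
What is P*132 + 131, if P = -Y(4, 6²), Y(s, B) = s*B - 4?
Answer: -18349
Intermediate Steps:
Y(s, B) = -4 + B*s (Y(s, B) = B*s - 4 = -4 + B*s)
P = -140 (P = -(-4 + 6²*4) = -(-4 + 36*4) = -(-4 + 144) = -1*140 = -140)
P*132 + 131 = -140*132 + 131 = -18480 + 131 = -18349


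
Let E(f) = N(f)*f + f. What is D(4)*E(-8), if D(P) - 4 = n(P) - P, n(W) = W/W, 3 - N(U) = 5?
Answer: 8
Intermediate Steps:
N(U) = -2 (N(U) = 3 - 1*5 = 3 - 5 = -2)
E(f) = -f (E(f) = -2*f + f = -f)
n(W) = 1
D(P) = 5 - P (D(P) = 4 + (1 - P) = 5 - P)
D(4)*E(-8) = (5 - 1*4)*(-1*(-8)) = (5 - 4)*8 = 1*8 = 8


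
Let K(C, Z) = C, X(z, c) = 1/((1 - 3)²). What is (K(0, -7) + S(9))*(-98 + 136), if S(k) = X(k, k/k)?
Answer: 19/2 ≈ 9.5000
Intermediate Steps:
X(z, c) = ¼ (X(z, c) = 1/((-2)²) = 1/4 = ¼)
S(k) = ¼
(K(0, -7) + S(9))*(-98 + 136) = (0 + ¼)*(-98 + 136) = (¼)*38 = 19/2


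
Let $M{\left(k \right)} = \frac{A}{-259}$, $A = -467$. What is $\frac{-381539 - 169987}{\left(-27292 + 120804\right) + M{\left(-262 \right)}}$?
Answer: $- \frac{142845234}{24220075} \approx -5.8978$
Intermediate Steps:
$M{\left(k \right)} = \frac{467}{259}$ ($M{\left(k \right)} = - \frac{467}{-259} = \left(-467\right) \left(- \frac{1}{259}\right) = \frac{467}{259}$)
$\frac{-381539 - 169987}{\left(-27292 + 120804\right) + M{\left(-262 \right)}} = \frac{-381539 - 169987}{\left(-27292 + 120804\right) + \frac{467}{259}} = - \frac{551526}{93512 + \frac{467}{259}} = - \frac{551526}{\frac{24220075}{259}} = \left(-551526\right) \frac{259}{24220075} = - \frac{142845234}{24220075}$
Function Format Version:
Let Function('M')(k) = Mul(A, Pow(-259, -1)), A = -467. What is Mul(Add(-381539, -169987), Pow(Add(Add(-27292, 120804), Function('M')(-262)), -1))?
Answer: Rational(-142845234, 24220075) ≈ -5.8978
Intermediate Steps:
Function('M')(k) = Rational(467, 259) (Function('M')(k) = Mul(-467, Pow(-259, -1)) = Mul(-467, Rational(-1, 259)) = Rational(467, 259))
Mul(Add(-381539, -169987), Pow(Add(Add(-27292, 120804), Function('M')(-262)), -1)) = Mul(Add(-381539, -169987), Pow(Add(Add(-27292, 120804), Rational(467, 259)), -1)) = Mul(-551526, Pow(Add(93512, Rational(467, 259)), -1)) = Mul(-551526, Pow(Rational(24220075, 259), -1)) = Mul(-551526, Rational(259, 24220075)) = Rational(-142845234, 24220075)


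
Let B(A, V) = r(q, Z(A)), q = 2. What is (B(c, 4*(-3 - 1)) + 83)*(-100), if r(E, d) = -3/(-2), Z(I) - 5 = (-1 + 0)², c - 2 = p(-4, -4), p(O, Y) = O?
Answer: -8450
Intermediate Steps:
c = -2 (c = 2 - 4 = -2)
Z(I) = 6 (Z(I) = 5 + (-1 + 0)² = 5 + (-1)² = 5 + 1 = 6)
r(E, d) = 3/2 (r(E, d) = -3*(-½) = 3/2)
B(A, V) = 3/2
(B(c, 4*(-3 - 1)) + 83)*(-100) = (3/2 + 83)*(-100) = (169/2)*(-100) = -8450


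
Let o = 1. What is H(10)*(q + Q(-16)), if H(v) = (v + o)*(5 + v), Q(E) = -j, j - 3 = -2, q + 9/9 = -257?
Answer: -42735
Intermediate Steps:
q = -258 (q = -1 - 257 = -258)
j = 1 (j = 3 - 2 = 1)
Q(E) = -1 (Q(E) = -1*1 = -1)
H(v) = (1 + v)*(5 + v) (H(v) = (v + 1)*(5 + v) = (1 + v)*(5 + v))
H(10)*(q + Q(-16)) = (5 + 10² + 6*10)*(-258 - 1) = (5 + 100 + 60)*(-259) = 165*(-259) = -42735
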